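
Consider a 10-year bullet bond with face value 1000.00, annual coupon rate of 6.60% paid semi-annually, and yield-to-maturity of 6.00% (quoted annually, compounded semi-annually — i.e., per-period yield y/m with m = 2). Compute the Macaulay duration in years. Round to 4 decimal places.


Coupon per period c = face * coupon_rate / m = 33.000000
Periods per year m = 2; per-period yield y/m = 0.030000
Number of cashflows N = 20
Cashflows (t years, CF_t, discount factor 1/(1+y/m)^(m*t), PV):
  t = 0.5000: CF_t = 33.000000, DF = 0.970874, PV = 32.038835
  t = 1.0000: CF_t = 33.000000, DF = 0.942596, PV = 31.105665
  t = 1.5000: CF_t = 33.000000, DF = 0.915142, PV = 30.199675
  t = 2.0000: CF_t = 33.000000, DF = 0.888487, PV = 29.320073
  t = 2.5000: CF_t = 33.000000, DF = 0.862609, PV = 28.466090
  t = 3.0000: CF_t = 33.000000, DF = 0.837484, PV = 27.636980
  t = 3.5000: CF_t = 33.000000, DF = 0.813092, PV = 26.832020
  t = 4.0000: CF_t = 33.000000, DF = 0.789409, PV = 26.050505
  t = 4.5000: CF_t = 33.000000, DF = 0.766417, PV = 25.291752
  t = 5.0000: CF_t = 33.000000, DF = 0.744094, PV = 24.555099
  t = 5.5000: CF_t = 33.000000, DF = 0.722421, PV = 23.839902
  t = 6.0000: CF_t = 33.000000, DF = 0.701380, PV = 23.145536
  t = 6.5000: CF_t = 33.000000, DF = 0.680951, PV = 22.471394
  t = 7.0000: CF_t = 33.000000, DF = 0.661118, PV = 21.816888
  t = 7.5000: CF_t = 33.000000, DF = 0.641862, PV = 21.181444
  t = 8.0000: CF_t = 33.000000, DF = 0.623167, PV = 20.564509
  t = 8.5000: CF_t = 33.000000, DF = 0.605016, PV = 19.965543
  t = 9.0000: CF_t = 33.000000, DF = 0.587395, PV = 19.384022
  t = 9.5000: CF_t = 33.000000, DF = 0.570286, PV = 18.819439
  t = 10.0000: CF_t = 1033.000000, DF = 0.553676, PV = 571.947054
Price P = sum_t PV_t = 1044.632425
Macaulay numerator sum_t t * PV_t:
  t * PV_t at t = 0.5000: 16.019417
  t * PV_t at t = 1.0000: 31.105665
  t * PV_t at t = 1.5000: 45.299512
  t * PV_t at t = 2.0000: 58.640145
  t * PV_t at t = 2.5000: 71.165225
  t * PV_t at t = 3.0000: 82.910941
  t * PV_t at t = 3.5000: 93.912070
  t * PV_t at t = 4.0000: 104.202019
  t * PV_t at t = 4.5000: 113.812885
  t * PV_t at t = 5.0000: 122.775496
  t * PV_t at t = 5.5000: 131.119462
  t * PV_t at t = 6.0000: 138.873216
  t * PV_t at t = 6.5000: 146.064062
  t * PV_t at t = 7.0000: 152.718213
  t * PV_t at t = 7.5000: 158.860832
  t * PV_t at t = 8.0000: 164.516072
  t * PV_t at t = 8.5000: 169.707113
  t * PV_t at t = 9.0000: 174.456198
  t * PV_t at t = 9.5000: 178.784669
  t * PV_t at t = 10.0000: 5719.470541
Macaulay duration D = (sum_t t * PV_t) / P = 7874.413754 / 1044.632425 = 7.537976

Answer: Macaulay duration = 7.5380 years


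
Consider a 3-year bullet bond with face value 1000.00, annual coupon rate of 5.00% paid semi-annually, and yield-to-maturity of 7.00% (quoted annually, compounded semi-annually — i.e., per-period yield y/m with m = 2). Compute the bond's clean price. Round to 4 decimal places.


Coupon per period c = face * coupon_rate / m = 25.000000
Periods per year m = 2; per-period yield y/m = 0.035000
Number of cashflows N = 6
Cashflows (t years, CF_t, discount factor 1/(1+y/m)^(m*t), PV):
  t = 0.5000: CF_t = 25.000000, DF = 0.966184, PV = 24.154589
  t = 1.0000: CF_t = 25.000000, DF = 0.933511, PV = 23.337768
  t = 1.5000: CF_t = 25.000000, DF = 0.901943, PV = 22.548568
  t = 2.0000: CF_t = 25.000000, DF = 0.871442, PV = 21.786056
  t = 2.5000: CF_t = 25.000000, DF = 0.841973, PV = 21.049329
  t = 3.0000: CF_t = 1025.000000, DF = 0.813501, PV = 833.838160
Price P = sum_t PV_t = 946.714470

Answer: Price = 946.7145


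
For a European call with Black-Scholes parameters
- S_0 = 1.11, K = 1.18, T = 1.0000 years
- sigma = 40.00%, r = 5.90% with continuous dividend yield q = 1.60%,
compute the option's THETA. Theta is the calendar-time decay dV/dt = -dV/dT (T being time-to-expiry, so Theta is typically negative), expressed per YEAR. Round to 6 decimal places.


Answer: Theta = -0.102766

Derivation:
d1 = 0.1546139421; d2 = -0.2453860579
phi(d1) = 0.3942022136; exp(-qT) = 0.9841273201; exp(-rT) = 0.9427067692
Theta = -S*exp(-qT)*phi(d1)*sigma/(2*sqrt(T)) - r*K*exp(-rT)*N(d2) + q*S*exp(-qT)*N(d1)
N(d1) = 0.5614371610; N(d2) = 0.4030787616; sqrt(T) = 1.0000000000
Term 1 = -1.1100 * 0.9841273201 * 0.3942022136 * 0.4000 / (2 * 1.0000000000) = -0.0861238273
Term 2 = -0.0590 * 1.1800 * 0.9427067692 * 0.4030787616 = -0.0264545611
Term 3 = 0.0160 * 1.1100 * 0.9841273201 * 0.5614371610 = 0.0098128555
Theta = -0.0861238273 + (-0.0264545611) + (0.0098128555) = -0.102766


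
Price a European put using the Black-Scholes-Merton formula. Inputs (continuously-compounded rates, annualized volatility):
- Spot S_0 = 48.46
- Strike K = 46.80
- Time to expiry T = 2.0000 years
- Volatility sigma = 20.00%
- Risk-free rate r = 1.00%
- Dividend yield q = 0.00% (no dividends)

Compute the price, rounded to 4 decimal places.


d1 = (ln(S/K) + (r - q + 0.5*sigma^2) * T) / (sigma * sqrt(T)) = 0.33536488
d2 = d1 - sigma * sqrt(T) = 0.05252217
exp(-rT) = 0.98019867; exp(-qT) = 1.00000000
P = K * exp(-rT) * N(-d2) - S_0 * exp(-qT) * N(-d1)
N(-d1) = 0.36867493; N(-d2) = 0.47905632
P = 46.8000 * 0.98019867 * 0.47905632 - 48.4600 * 1.00000000 * 0.36867493 = 4.1099

Answer: Price = 4.1099


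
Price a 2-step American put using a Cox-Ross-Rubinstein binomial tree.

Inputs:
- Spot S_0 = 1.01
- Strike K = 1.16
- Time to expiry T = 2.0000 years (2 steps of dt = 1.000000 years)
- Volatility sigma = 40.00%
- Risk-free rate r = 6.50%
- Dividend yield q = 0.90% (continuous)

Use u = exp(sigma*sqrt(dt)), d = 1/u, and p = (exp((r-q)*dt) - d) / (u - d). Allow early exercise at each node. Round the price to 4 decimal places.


dt = T/N = 1.000000
u = exp(sigma*sqrt(dt)) = 1.491825; d = 1/u = 0.670320
p = (exp((r-q)*dt) - d) / (u - d) = 0.471425
Discount per step: exp(-r*dt) = 0.937067
Stock lattice S(k, i) with i counting down-moves:
  k=0: S(0,0) = 1.0100
  k=1: S(1,0) = 1.5067; S(1,1) = 0.6770
  k=2: S(2,0) = 2.2478; S(2,1) = 1.0100; S(2,2) = 0.4538
Terminal payoffs V(N, i) = max(K - S_T, 0):
  V(2,0) = 0.000000; V(2,1) = 0.150000; V(2,2) = 0.706178
Backward induction: V(k, i) = exp(-r*dt) * [p * V(k+1, i) + (1-p) * V(k+1, i+1)]; then take max(V_cont, immediate exercise) for American.
  V(1,0) = exp(-r*dt) * [p*0.000000 + (1-p)*0.150000] = 0.074297; exercise = 0.000000; V(1,0) = max -> 0.074297
  V(1,1) = exp(-r*dt) * [p*0.150000 + (1-p)*0.706178] = 0.416041; exercise = 0.482977; V(1,1) = max -> 0.482977
  V(0,0) = exp(-r*dt) * [p*0.074297 + (1-p)*0.482977] = 0.272045; exercise = 0.150000; V(0,0) = max -> 0.272045

Answer: Price = V(0,0) = 0.2720


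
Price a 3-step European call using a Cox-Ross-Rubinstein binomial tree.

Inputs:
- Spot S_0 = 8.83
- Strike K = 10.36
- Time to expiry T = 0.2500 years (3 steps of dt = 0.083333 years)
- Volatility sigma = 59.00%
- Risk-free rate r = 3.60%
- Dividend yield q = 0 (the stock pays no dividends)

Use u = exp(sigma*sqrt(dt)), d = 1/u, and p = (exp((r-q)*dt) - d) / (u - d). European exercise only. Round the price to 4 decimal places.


Answer: Price = V(0,0) = 0.4758

Derivation:
dt = T/N = 0.083333
u = exp(sigma*sqrt(dt)) = 1.185682; d = 1/u = 0.843396
p = (exp((r-q)*dt) - d) / (u - d) = 0.466301
Discount per step: exp(-r*dt) = 0.997004
Stock lattice S(k, i) with i counting down-moves:
  k=0: S(0,0) = 8.8300
  k=1: S(1,0) = 10.4696; S(1,1) = 7.4472
  k=2: S(2,0) = 12.4136; S(2,1) = 8.8300; S(2,2) = 6.2809
  k=3: S(3,0) = 14.7186; S(3,1) = 10.4696; S(3,2) = 7.4472; S(3,3) = 5.2973
Terminal payoffs V(N, i) = max(S_T - K, 0):
  V(3,0) = 4.358571; V(3,1) = 0.109574; V(3,2) = 0.000000; V(3,3) = 0.000000
Backward induction: V(k, i) = exp(-r*dt) * [p * V(k+1, i) + (1-p) * V(k+1, i+1)].
  V(2,0) = exp(-r*dt) * [p*4.358571 + (1-p)*0.109574] = 2.084621
  V(2,1) = exp(-r*dt) * [p*0.109574 + (1-p)*0.000000] = 0.050941
  V(2,2) = exp(-r*dt) * [p*0.000000 + (1-p)*0.000000] = 0.000000
  V(1,0) = exp(-r*dt) * [p*2.084621 + (1-p)*0.050941] = 0.996255
  V(1,1) = exp(-r*dt) * [p*0.050941 + (1-p)*0.000000] = 0.023683
  V(0,0) = exp(-r*dt) * [p*0.996255 + (1-p)*0.023683] = 0.475765


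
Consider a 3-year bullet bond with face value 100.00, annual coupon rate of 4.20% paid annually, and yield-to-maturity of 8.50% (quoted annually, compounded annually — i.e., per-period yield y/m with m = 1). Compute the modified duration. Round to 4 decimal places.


Answer: Modified duration = 2.6479

Derivation:
Coupon per period c = face * coupon_rate / m = 4.200000
Periods per year m = 1; per-period yield y/m = 0.085000
Number of cashflows N = 3
Cashflows (t years, CF_t, discount factor 1/(1+y/m)^(m*t), PV):
  t = 1.0000: CF_t = 4.200000, DF = 0.921659, PV = 3.870968
  t = 2.0000: CF_t = 4.200000, DF = 0.849455, PV = 3.567712
  t = 3.0000: CF_t = 104.200000, DF = 0.782908, PV = 81.579024
Price P = sum_t PV_t = 89.017704
First compute Macaulay numerator sum_t t * PV_t:
  t * PV_t at t = 1.0000: 3.870968
  t * PV_t at t = 2.0000: 7.135424
  t * PV_t at t = 3.0000: 244.737072
Macaulay duration D = 255.743464 / 89.017704 = 2.872951
Modified duration = D / (1 + y/m) = 2.872951 / (1 + 0.085000) = 2.647881


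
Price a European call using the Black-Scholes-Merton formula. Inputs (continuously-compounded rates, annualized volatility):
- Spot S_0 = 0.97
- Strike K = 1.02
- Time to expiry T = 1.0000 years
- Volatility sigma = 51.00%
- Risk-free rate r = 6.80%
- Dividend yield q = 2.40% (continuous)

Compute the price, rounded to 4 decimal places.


d1 = (ln(S/K) + (r - q + 0.5*sigma^2) * T) / (sigma * sqrt(T)) = 0.24272189
d2 = d1 - sigma * sqrt(T) = -0.26727811
exp(-rT) = 0.93426047; exp(-qT) = 0.97628571
C = S_0 * exp(-qT) * N(d1) - K * exp(-rT) * N(d2)
N(d1) = 0.59588958; N(d2) = 0.39462752
C = 0.9700 * 0.97628571 * 0.59588958 - 1.0200 * 0.93426047 * 0.39462752 = 0.1882

Answer: Price = 0.1882


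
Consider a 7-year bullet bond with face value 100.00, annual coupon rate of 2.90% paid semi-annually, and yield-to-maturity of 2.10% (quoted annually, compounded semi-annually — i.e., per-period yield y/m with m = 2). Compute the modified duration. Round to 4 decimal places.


Coupon per period c = face * coupon_rate / m = 1.450000
Periods per year m = 2; per-period yield y/m = 0.010500
Number of cashflows N = 14
Cashflows (t years, CF_t, discount factor 1/(1+y/m)^(m*t), PV):
  t = 0.5000: CF_t = 1.450000, DF = 0.989609, PV = 1.434933
  t = 1.0000: CF_t = 1.450000, DF = 0.979326, PV = 1.420023
  t = 1.5000: CF_t = 1.450000, DF = 0.969150, PV = 1.405268
  t = 2.0000: CF_t = 1.450000, DF = 0.959080, PV = 1.390666
  t = 2.5000: CF_t = 1.450000, DF = 0.949114, PV = 1.376215
  t = 3.0000: CF_t = 1.450000, DF = 0.939252, PV = 1.361915
  t = 3.5000: CF_t = 1.450000, DF = 0.929492, PV = 1.347764
  t = 4.0000: CF_t = 1.450000, DF = 0.919834, PV = 1.333759
  t = 4.5000: CF_t = 1.450000, DF = 0.910276, PV = 1.319900
  t = 5.0000: CF_t = 1.450000, DF = 0.900818, PV = 1.306185
  t = 5.5000: CF_t = 1.450000, DF = 0.891457, PV = 1.292613
  t = 6.0000: CF_t = 1.450000, DF = 0.882194, PV = 1.279182
  t = 6.5000: CF_t = 1.450000, DF = 0.873027, PV = 1.265890
  t = 7.0000: CF_t = 101.450000, DF = 0.863956, PV = 87.648321
Price P = sum_t PV_t = 105.182634
First compute Macaulay numerator sum_t t * PV_t:
  t * PV_t at t = 0.5000: 0.717467
  t * PV_t at t = 1.0000: 1.420023
  t * PV_t at t = 1.5000: 2.107901
  t * PV_t at t = 2.0000: 2.781331
  t * PV_t at t = 2.5000: 3.440538
  t * PV_t at t = 3.0000: 4.085746
  t * PV_t at t = 3.5000: 4.717173
  t * PV_t at t = 4.0000: 5.335037
  t * PV_t at t = 4.5000: 5.939552
  t * PV_t at t = 5.0000: 6.530927
  t * PV_t at t = 5.5000: 7.109371
  t * PV_t at t = 6.0000: 7.675089
  t * PV_t at t = 6.5000: 8.228283
  t * PV_t at t = 7.0000: 613.538247
Macaulay duration D = 673.626687 / 105.182634 = 6.404353
Modified duration = D / (1 + y/m) = 6.404353 / (1 + 0.010500) = 6.337806

Answer: Modified duration = 6.3378


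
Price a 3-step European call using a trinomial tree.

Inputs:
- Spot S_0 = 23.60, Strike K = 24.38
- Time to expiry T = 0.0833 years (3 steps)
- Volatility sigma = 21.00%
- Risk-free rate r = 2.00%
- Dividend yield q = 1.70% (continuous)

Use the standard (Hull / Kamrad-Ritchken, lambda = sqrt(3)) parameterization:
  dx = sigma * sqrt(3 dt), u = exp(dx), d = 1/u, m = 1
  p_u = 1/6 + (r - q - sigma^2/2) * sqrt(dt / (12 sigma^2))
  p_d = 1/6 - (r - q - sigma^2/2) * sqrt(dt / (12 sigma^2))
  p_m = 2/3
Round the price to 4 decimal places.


Answer: Price = V(0,0) = 0.2951

Derivation:
dt = T/N = 0.027767; dx = sigma*sqrt(3*dt) = 0.060610
u = exp(dx) = 1.062484; d = 1/u = 0.941191
p_u = 0.162303, p_m = 0.666667, p_d = 0.171030
Discount per step: exp(-r*dt) = 0.999445
Stock lattice S(k, j) with j the centered position index:
  k=0: S(0,+0) = 23.6000
  k=1: S(1,-1) = 22.2121; S(1,+0) = 23.6000; S(1,+1) = 25.0746
  k=2: S(2,-2) = 20.9058; S(2,-1) = 22.2121; S(2,+0) = 23.6000; S(2,+1) = 25.0746; S(2,+2) = 26.6414
  k=3: S(3,-3) = 19.6764; S(3,-2) = 20.9058; S(3,-1) = 22.2121; S(3,+0) = 23.6000; S(3,+1) = 25.0746; S(3,+2) = 26.6414; S(3,+3) = 28.3061
Terminal payoffs V(N, j) = max(S_T - K, 0):
  V(3,-3) = 0.000000; V(3,-2) = 0.000000; V(3,-1) = 0.000000; V(3,+0) = 0.000000; V(3,+1) = 0.694625; V(3,+2) = 2.261390; V(3,+3) = 3.926053
Backward induction: V(k, j) = exp(-r*dt) * [p_u * V(k+1, j+1) + p_m * V(k+1, j) + p_d * V(k+1, j-1)]
  V(2,-2) = exp(-r*dt) * [p_u*0.000000 + p_m*0.000000 + p_d*0.000000] = 0.000000
  V(2,-1) = exp(-r*dt) * [p_u*0.000000 + p_m*0.000000 + p_d*0.000000] = 0.000000
  V(2,+0) = exp(-r*dt) * [p_u*0.694625 + p_m*0.000000 + p_d*0.000000] = 0.112677
  V(2,+1) = exp(-r*dt) * [p_u*2.261390 + p_m*0.694625 + p_d*0.000000] = 0.829653
  V(2,+2) = exp(-r*dt) * [p_u*3.926053 + p_m*2.261390 + p_d*0.694625] = 2.262349
  V(1,-1) = exp(-r*dt) * [p_u*0.112677 + p_m*0.000000 + p_d*0.000000] = 0.018278
  V(1,+0) = exp(-r*dt) * [p_u*0.829653 + p_m*0.112677 + p_d*0.000000] = 0.209657
  V(1,+1) = exp(-r*dt) * [p_u*2.262349 + p_m*0.829653 + p_d*0.112677] = 0.939037
  V(0,+0) = exp(-r*dt) * [p_u*0.939037 + p_m*0.209657 + p_d*0.018278] = 0.295142


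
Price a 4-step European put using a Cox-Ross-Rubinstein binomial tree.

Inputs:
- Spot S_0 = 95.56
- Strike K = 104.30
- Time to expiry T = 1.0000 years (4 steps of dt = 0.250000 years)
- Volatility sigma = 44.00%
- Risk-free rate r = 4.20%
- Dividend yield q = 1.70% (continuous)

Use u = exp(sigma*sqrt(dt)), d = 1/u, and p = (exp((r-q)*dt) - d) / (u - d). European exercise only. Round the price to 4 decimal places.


Answer: Price = V(0,0) = 20.3029

Derivation:
dt = T/N = 0.250000
u = exp(sigma*sqrt(dt)) = 1.246077; d = 1/u = 0.802519
p = (exp((r-q)*dt) - d) / (u - d) = 0.459355
Discount per step: exp(-r*dt) = 0.989555
Stock lattice S(k, i) with i counting down-moves:
  k=0: S(0,0) = 95.5600
  k=1: S(1,0) = 119.0751; S(1,1) = 76.6887
  k=2: S(2,0) = 148.3767; S(2,1) = 95.5600; S(2,2) = 61.5441
  k=3: S(3,0) = 184.8888; S(3,1) = 119.0751; S(3,2) = 76.6887; S(3,3) = 49.3903
  k=4: S(4,0) = 230.3856; S(4,1) = 148.3767; S(4,2) = 95.5600; S(4,3) = 61.5441; S(4,4) = 39.6367
Terminal payoffs V(N, i) = max(K - S_T, 0):
  V(4,0) = 0.000000; V(4,1) = 0.000000; V(4,2) = 8.740000; V(4,3) = 42.755880; V(4,4) = 64.663345
Backward induction: V(k, i) = exp(-r*dt) * [p * V(k+1, i) + (1-p) * V(k+1, i+1)].
  V(3,0) = exp(-r*dt) * [p*0.000000 + (1-p)*0.000000] = 0.000000
  V(3,1) = exp(-r*dt) * [p*0.000000 + (1-p)*8.740000] = 4.675878
  V(3,2) = exp(-r*dt) * [p*8.740000 + (1-p)*42.755880] = 26.847118
  V(3,3) = exp(-r*dt) * [p*42.755880 + (1-p)*64.663345] = 54.029729
  V(2,0) = exp(-r*dt) * [p*0.000000 + (1-p)*4.675878] = 2.501583
  V(2,1) = exp(-r*dt) * [p*4.675878 + (1-p)*26.847118] = 16.488595
  V(2,2) = exp(-r*dt) * [p*26.847118 + (1-p)*54.029729] = 41.109326
  V(1,0) = exp(-r*dt) * [p*2.501583 + (1-p)*16.488595] = 9.958469
  V(1,1) = exp(-r*dt) * [p*16.488595 + (1-p)*41.109326] = 29.488398
  V(0,0) = exp(-r*dt) * [p*9.958469 + (1-p)*29.488398] = 20.302914


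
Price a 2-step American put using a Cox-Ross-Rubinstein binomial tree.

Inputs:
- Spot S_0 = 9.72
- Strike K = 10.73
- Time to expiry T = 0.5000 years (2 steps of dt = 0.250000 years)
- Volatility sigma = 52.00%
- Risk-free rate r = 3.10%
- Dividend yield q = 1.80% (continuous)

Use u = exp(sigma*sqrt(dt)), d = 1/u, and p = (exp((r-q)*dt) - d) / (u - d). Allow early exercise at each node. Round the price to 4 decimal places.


Answer: Price = V(0,0) = 2.0381

Derivation:
dt = T/N = 0.250000
u = exp(sigma*sqrt(dt)) = 1.296930; d = 1/u = 0.771052
p = (exp((r-q)*dt) - d) / (u - d) = 0.441554
Discount per step: exp(-r*dt) = 0.992280
Stock lattice S(k, i) with i counting down-moves:
  k=0: S(0,0) = 9.7200
  k=1: S(1,0) = 12.6062; S(1,1) = 7.4946
  k=2: S(2,0) = 16.3493; S(2,1) = 9.7200; S(2,2) = 5.7787
Terminal payoffs V(N, i) = max(K - S_T, 0):
  V(2,0) = 0.000000; V(2,1) = 1.010000; V(2,2) = 4.951260
Backward induction: V(k, i) = exp(-r*dt) * [p * V(k+1, i) + (1-p) * V(k+1, i+1)]; then take max(V_cont, immediate exercise) for American.
  V(1,0) = exp(-r*dt) * [p*0.000000 + (1-p)*1.010000] = 0.559676; exercise = 0.000000; V(1,0) = max -> 0.559676
  V(1,1) = exp(-r*dt) * [p*1.010000 + (1-p)*4.951260] = 3.186193; exercise = 3.235379; V(1,1) = max -> 3.235379
  V(0,0) = exp(-r*dt) * [p*0.559676 + (1-p)*3.235379] = 2.038055; exercise = 1.010000; V(0,0) = max -> 2.038055


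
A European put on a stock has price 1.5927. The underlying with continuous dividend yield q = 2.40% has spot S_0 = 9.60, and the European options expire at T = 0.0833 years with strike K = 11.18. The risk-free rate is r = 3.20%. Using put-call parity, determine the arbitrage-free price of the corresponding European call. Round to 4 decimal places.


Put-call parity: C - P = S_0 * exp(-qT) - K * exp(-rT).
S_0 * exp(-qT) = 9.6000 * 0.99800280 = 9.58082685
K * exp(-rT) = 11.1800 * 0.99733795 = 11.15023828
C = P + S*exp(-qT) - K*exp(-rT)
C = 1.5927 + 9.58082685 - 11.15023828 = 0.0233

Answer: Call price = 0.0233


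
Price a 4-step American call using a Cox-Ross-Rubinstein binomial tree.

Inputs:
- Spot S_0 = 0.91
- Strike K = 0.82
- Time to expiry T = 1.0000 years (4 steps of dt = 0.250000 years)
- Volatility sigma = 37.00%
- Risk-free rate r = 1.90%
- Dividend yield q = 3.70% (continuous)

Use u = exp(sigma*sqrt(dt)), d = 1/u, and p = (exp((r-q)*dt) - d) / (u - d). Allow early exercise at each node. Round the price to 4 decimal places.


dt = T/N = 0.250000
u = exp(sigma*sqrt(dt)) = 1.203218; d = 1/u = 0.831104
p = (exp((r-q)*dt) - d) / (u - d) = 0.441816
Discount per step: exp(-r*dt) = 0.995261
Stock lattice S(k, i) with i counting down-moves:
  k=0: S(0,0) = 0.9100
  k=1: S(1,0) = 1.0949; S(1,1) = 0.7563
  k=2: S(2,0) = 1.3174; S(2,1) = 0.9100; S(2,2) = 0.6286
  k=3: S(3,0) = 1.5852; S(3,1) = 1.0949; S(3,2) = 0.7563; S(3,3) = 0.5224
  k=4: S(4,0) = 1.9073; S(4,1) = 1.3174; S(4,2) = 0.9100; S(4,3) = 0.6286; S(4,4) = 0.4342
Terminal payoffs V(N, i) = max(S_T - K, 0):
  V(4,0) = 1.087301; V(4,1) = 0.497438; V(4,2) = 0.090000; V(4,3) = 0.000000; V(4,4) = 0.000000
Backward induction: V(k, i) = exp(-r*dt) * [p * V(k+1, i) + (1-p) * V(k+1, i+1)]; then take max(V_cont, immediate exercise) for American.
  V(3,0) = exp(-r*dt) * [p*1.087301 + (1-p)*0.497438] = 0.754457; exercise = 0.765166; V(3,0) = max -> 0.765166
  V(3,1) = exp(-r*dt) * [p*0.497438 + (1-p)*0.090000] = 0.268733; exercise = 0.274929; V(3,1) = max -> 0.274929
  V(3,2) = exp(-r*dt) * [p*0.090000 + (1-p)*0.000000] = 0.039575; exercise = 0.000000; V(3,2) = max -> 0.039575
  V(3,3) = exp(-r*dt) * [p*0.000000 + (1-p)*0.000000] = 0.000000; exercise = 0.000000; V(3,3) = max -> 0.000000
  V(2,0) = exp(-r*dt) * [p*0.765166 + (1-p)*0.274929] = 0.489194; exercise = 0.497438; V(2,0) = max -> 0.497438
  V(2,1) = exp(-r*dt) * [p*0.274929 + (1-p)*0.039575] = 0.142878; exercise = 0.090000; V(2,1) = max -> 0.142878
  V(2,2) = exp(-r*dt) * [p*0.039575 + (1-p)*0.000000] = 0.017402; exercise = 0.000000; V(2,2) = max -> 0.017402
  V(1,0) = exp(-r*dt) * [p*0.497438 + (1-p)*0.142878] = 0.298109; exercise = 0.274929; V(1,0) = max -> 0.298109
  V(1,1) = exp(-r*dt) * [p*0.142878 + (1-p)*0.017402] = 0.072494; exercise = 0.000000; V(1,1) = max -> 0.072494
  V(0,0) = exp(-r*dt) * [p*0.298109 + (1-p)*0.072494] = 0.171358; exercise = 0.090000; V(0,0) = max -> 0.171358

Answer: Price = V(0,0) = 0.1714


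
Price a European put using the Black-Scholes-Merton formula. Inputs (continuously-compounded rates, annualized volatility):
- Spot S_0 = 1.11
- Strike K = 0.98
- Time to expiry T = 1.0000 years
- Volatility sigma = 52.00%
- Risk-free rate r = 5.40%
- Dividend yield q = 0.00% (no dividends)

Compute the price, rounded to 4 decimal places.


Answer: Price = 0.1302

Derivation:
d1 = (ln(S/K) + (r - q + 0.5*sigma^2) * T) / (sigma * sqrt(T)) = 0.60338985
d2 = d1 - sigma * sqrt(T) = 0.08338985
exp(-rT) = 0.94743211; exp(-qT) = 1.00000000
P = K * exp(-rT) * N(-d2) - S_0 * exp(-qT) * N(-d1)
N(-d1) = 0.27312469; N(-d2) = 0.46677078
P = 0.9800 * 0.94743211 * 0.46677078 - 1.1100 * 1.00000000 * 0.27312469 = 0.1302


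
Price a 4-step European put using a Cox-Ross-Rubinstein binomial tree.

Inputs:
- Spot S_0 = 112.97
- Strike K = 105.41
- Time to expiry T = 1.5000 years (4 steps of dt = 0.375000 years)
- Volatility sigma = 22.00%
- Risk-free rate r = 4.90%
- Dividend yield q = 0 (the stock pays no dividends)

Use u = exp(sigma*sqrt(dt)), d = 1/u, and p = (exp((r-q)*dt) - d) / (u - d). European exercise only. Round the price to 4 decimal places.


dt = T/N = 0.375000
u = exp(sigma*sqrt(dt)) = 1.144219; d = 1/u = 0.873959
p = (exp((r-q)*dt) - d) / (u - d) = 0.534989
Discount per step: exp(-r*dt) = 0.981793
Stock lattice S(k, i) with i counting down-moves:
  k=0: S(0,0) = 112.9700
  k=1: S(1,0) = 129.2624; S(1,1) = 98.7311
  k=2: S(2,0) = 147.9044; S(2,1) = 112.9700; S(2,2) = 86.2870
  k=3: S(3,0) = 169.2350; S(3,1) = 129.2624; S(3,2) = 98.7311; S(3,3) = 75.4113
  k=4: S(4,0) = 193.6418; S(4,1) = 147.9044; S(4,2) = 112.9700; S(4,3) = 86.2870; S(4,4) = 65.9063
Terminal payoffs V(N, i) = max(K - S_T, 0):
  V(4,0) = 0.000000; V(4,1) = 0.000000; V(4,2) = 0.000000; V(4,3) = 19.123045; V(4,4) = 39.503666
Backward induction: V(k, i) = exp(-r*dt) * [p * V(k+1, i) + (1-p) * V(k+1, i+1)].
  V(3,0) = exp(-r*dt) * [p*0.000000 + (1-p)*0.000000] = 0.000000
  V(3,1) = exp(-r*dt) * [p*0.000000 + (1-p)*0.000000] = 0.000000
  V(3,2) = exp(-r*dt) * [p*0.000000 + (1-p)*19.123045] = 8.730520
  V(3,3) = exp(-r*dt) * [p*19.123045 + (1-p)*39.503666] = 28.079527
  V(2,0) = exp(-r*dt) * [p*0.000000 + (1-p)*0.000000] = 0.000000
  V(2,1) = exp(-r*dt) * [p*0.000000 + (1-p)*8.730520] = 3.985870
  V(2,2) = exp(-r*dt) * [p*8.730520 + (1-p)*28.079527] = 17.405242
  V(1,0) = exp(-r*dt) * [p*0.000000 + (1-p)*3.985870] = 1.819727
  V(1,1) = exp(-r*dt) * [p*3.985870 + (1-p)*17.405242] = 10.039838
  V(0,0) = exp(-r*dt) * [p*1.819727 + (1-p)*10.039838] = 5.539440

Answer: Price = V(0,0) = 5.5394


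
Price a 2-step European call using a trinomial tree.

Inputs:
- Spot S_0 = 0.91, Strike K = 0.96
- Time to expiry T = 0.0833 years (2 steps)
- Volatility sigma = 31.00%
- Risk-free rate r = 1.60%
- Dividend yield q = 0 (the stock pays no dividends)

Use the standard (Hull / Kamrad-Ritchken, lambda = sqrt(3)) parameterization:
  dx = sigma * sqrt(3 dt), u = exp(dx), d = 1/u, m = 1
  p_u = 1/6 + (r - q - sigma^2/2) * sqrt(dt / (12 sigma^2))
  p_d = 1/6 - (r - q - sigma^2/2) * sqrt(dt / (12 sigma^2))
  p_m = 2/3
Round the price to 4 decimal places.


Answer: Price = V(0,0) = 0.0163

Derivation:
dt = T/N = 0.041650; dx = sigma*sqrt(3*dt) = 0.109580
u = exp(dx) = 1.115809; d = 1/u = 0.896211
p_u = 0.160576, p_m = 0.666667, p_d = 0.172758
Discount per step: exp(-r*dt) = 0.999334
Stock lattice S(k, j) with j the centered position index:
  k=0: S(0,+0) = 0.9100
  k=1: S(1,-1) = 0.8156; S(1,+0) = 0.9100; S(1,+1) = 1.0154
  k=2: S(2,-2) = 0.7309; S(2,-1) = 0.8156; S(2,+0) = 0.9100; S(2,+1) = 1.0154; S(2,+2) = 1.1330
Terminal payoffs V(N, j) = max(S_T - K, 0):
  V(2,-2) = 0.000000; V(2,-1) = 0.000000; V(2,+0) = 0.000000; V(2,+1) = 0.055386; V(2,+2) = 0.172977
Backward induction: V(k, j) = exp(-r*dt) * [p_u * V(k+1, j+1) + p_m * V(k+1, j) + p_d * V(k+1, j-1)]
  V(1,-1) = exp(-r*dt) * [p_u*0.000000 + p_m*0.000000 + p_d*0.000000] = 0.000000
  V(1,+0) = exp(-r*dt) * [p_u*0.055386 + p_m*0.000000 + p_d*0.000000] = 0.008888
  V(1,+1) = exp(-r*dt) * [p_u*0.172977 + p_m*0.055386 + p_d*0.000000] = 0.064657
  V(0,+0) = exp(-r*dt) * [p_u*0.064657 + p_m*0.008888 + p_d*0.000000] = 0.016297


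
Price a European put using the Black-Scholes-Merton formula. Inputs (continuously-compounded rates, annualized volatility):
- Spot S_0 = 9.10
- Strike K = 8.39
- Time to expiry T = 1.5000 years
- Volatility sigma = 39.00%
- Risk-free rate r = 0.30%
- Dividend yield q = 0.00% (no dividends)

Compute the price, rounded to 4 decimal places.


Answer: Price = 1.2992

Derivation:
d1 = (ln(S/K) + (r - q + 0.5*sigma^2) * T) / (sigma * sqrt(T)) = 0.41831610
d2 = d1 - sigma * sqrt(T) = -0.05933440
exp(-rT) = 0.99551011; exp(-qT) = 1.00000000
P = K * exp(-rT) * N(-d2) - S_0 * exp(-qT) * N(-d1)
N(-d1) = 0.33785801; N(-d2) = 0.52365712
P = 8.3900 * 0.99551011 * 0.52365712 - 9.1000 * 1.00000000 * 0.33785801 = 1.2992


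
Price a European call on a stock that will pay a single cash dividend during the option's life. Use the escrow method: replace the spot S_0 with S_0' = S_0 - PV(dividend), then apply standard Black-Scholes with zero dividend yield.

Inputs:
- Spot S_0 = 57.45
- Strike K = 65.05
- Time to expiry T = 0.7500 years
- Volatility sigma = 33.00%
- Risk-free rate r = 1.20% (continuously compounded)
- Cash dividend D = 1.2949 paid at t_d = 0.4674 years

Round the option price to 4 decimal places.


Answer: Price = 3.4769

Derivation:
PV(D) = D * exp(-r * t_d) = 1.2949 * 0.99440690 = 1.28765749
S_0' = S_0 - PV(D) = 57.4500 - 1.28765749 = 56.16234251
d1 = (ln(S_0'/K) + (r + sigma^2/2)*T) / (sigma*sqrt(T)) = -0.33966473
d2 = d1 - sigma*sqrt(T) = -0.62545312
exp(-rT) = 0.99104038
N(d1) = 0.36705451; N(d2) = 0.26583686
C = S_0' * N(d1) - K * exp(-rT) * N(d2) = 56.16234251 * 0.36705451 - 65.0500 * 0.99104038 * 0.26583686 = 3.4769


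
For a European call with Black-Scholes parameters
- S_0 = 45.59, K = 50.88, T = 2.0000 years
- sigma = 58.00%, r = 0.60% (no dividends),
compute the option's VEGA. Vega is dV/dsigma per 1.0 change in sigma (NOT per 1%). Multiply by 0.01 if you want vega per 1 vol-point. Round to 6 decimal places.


Answer: Vega = 24.655714

Derivation:
d1 = 0.2909116240; d2 = -0.5293322422
phi(d1) = 0.3824132994; exp(-qT) = 1.0000000000; exp(-rT) = 0.9880717129
Vega = S * exp(-qT) * phi(d1) * sqrt(T) = 45.5900 * 1.0000000000 * 0.3824132994 * 1.4142135624 = 24.655714


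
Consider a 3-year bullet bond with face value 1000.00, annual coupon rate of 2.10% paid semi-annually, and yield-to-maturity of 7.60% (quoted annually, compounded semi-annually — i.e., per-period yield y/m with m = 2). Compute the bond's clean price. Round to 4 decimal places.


Coupon per period c = face * coupon_rate / m = 10.500000
Periods per year m = 2; per-period yield y/m = 0.038000
Number of cashflows N = 6
Cashflows (t years, CF_t, discount factor 1/(1+y/m)^(m*t), PV):
  t = 0.5000: CF_t = 10.500000, DF = 0.963391, PV = 10.115607
  t = 1.0000: CF_t = 10.500000, DF = 0.928122, PV = 9.745286
  t = 1.5000: CF_t = 10.500000, DF = 0.894145, PV = 9.388522
  t = 2.0000: CF_t = 10.500000, DF = 0.861411, PV = 9.044819
  t = 2.5000: CF_t = 10.500000, DF = 0.829876, PV = 8.713699
  t = 3.0000: CF_t = 1010.500000, DF = 0.799495, PV = 807.889934
Price P = sum_t PV_t = 854.897866

Answer: Price = 854.8979


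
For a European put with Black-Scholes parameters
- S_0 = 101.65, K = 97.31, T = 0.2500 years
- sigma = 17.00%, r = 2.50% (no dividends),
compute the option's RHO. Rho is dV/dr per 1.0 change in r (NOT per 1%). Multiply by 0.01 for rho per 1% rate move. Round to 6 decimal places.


Answer: Rho = -7.085822

Derivation:
d1 = 0.6293680146; d2 = 0.5443680146
phi(d1) = 0.3272631859; exp(-qT) = 1.0000000000; exp(-rT) = 0.9937694906
N(-d2) = 0.2930941259
Rho = -K*T*exp(-rT)*N(-d2) = -97.3100 * 0.2500 * 0.9937694906 * 0.2930941259 = -7.085822


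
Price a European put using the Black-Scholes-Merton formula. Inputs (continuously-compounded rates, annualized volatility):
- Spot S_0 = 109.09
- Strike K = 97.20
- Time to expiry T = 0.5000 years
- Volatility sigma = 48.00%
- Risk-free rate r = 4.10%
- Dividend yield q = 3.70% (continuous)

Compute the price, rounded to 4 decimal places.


d1 = (ln(S/K) + (r - q + 0.5*sigma^2) * T) / (sigma * sqrt(T)) = 0.51560611
d2 = d1 - sigma * sqrt(T) = 0.17619486
exp(-rT) = 0.97970870; exp(-qT) = 0.98167007
P = K * exp(-rT) * N(-d2) - S_0 * exp(-qT) * N(-d1)
N(-d1) = 0.30306477; N(-d2) = 0.43007043
P = 97.2000 * 0.97970870 * 0.43007043 - 109.0900 * 0.98167007 * 0.30306477 = 8.4993

Answer: Price = 8.4993


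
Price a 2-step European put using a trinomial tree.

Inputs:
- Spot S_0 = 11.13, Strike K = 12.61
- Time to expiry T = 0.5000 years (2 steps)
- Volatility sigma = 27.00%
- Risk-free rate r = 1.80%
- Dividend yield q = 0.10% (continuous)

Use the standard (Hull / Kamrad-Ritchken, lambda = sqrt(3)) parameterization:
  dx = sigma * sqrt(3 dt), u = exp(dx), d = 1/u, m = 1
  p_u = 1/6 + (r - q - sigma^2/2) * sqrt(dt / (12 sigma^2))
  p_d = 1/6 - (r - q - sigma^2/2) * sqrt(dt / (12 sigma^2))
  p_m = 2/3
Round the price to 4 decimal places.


dt = T/N = 0.250000; dx = sigma*sqrt(3*dt) = 0.233827
u = exp(dx) = 1.263426; d = 1/u = 0.791499
p_u = 0.156269, p_m = 0.666667, p_d = 0.177064
Discount per step: exp(-r*dt) = 0.995510
Stock lattice S(k, j) with j the centered position index:
  k=0: S(0,+0) = 11.1300
  k=1: S(1,-1) = 8.8094; S(1,+0) = 11.1300; S(1,+1) = 14.0619
  k=2: S(2,-2) = 6.9726; S(2,-1) = 8.8094; S(2,+0) = 11.1300; S(2,+1) = 14.0619; S(2,+2) = 17.7662
Terminal payoffs V(N, j) = max(K - S_T, 0):
  V(2,-2) = 5.637384; V(2,-1) = 3.800618; V(2,+0) = 1.480000; V(2,+1) = 0.000000; V(2,+2) = 0.000000
Backward induction: V(k, j) = exp(-r*dt) * [p_u * V(k+1, j+1) + p_m * V(k+1, j) + p_d * V(k+1, j-1)]
  V(1,-1) = exp(-r*dt) * [p_u*1.480000 + p_m*3.800618 + p_d*5.637384] = 3.746307
  V(1,+0) = exp(-r*dt) * [p_u*0.000000 + p_m*1.480000 + p_d*3.800618] = 1.652169
  V(1,+1) = exp(-r*dt) * [p_u*0.000000 + p_m*0.000000 + p_d*1.480000] = 0.260879
  V(0,+0) = exp(-r*dt) * [p_u*0.260879 + p_m*1.652169 + p_d*3.746307] = 1.797444

Answer: Price = V(0,0) = 1.7974


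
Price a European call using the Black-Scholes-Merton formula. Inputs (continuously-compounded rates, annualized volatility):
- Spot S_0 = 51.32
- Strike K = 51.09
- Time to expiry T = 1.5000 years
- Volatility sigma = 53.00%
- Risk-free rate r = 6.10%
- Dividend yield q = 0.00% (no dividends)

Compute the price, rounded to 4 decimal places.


Answer: Price = 14.9422

Derivation:
d1 = (ln(S/K) + (r - q + 0.5*sigma^2) * T) / (sigma * sqrt(T)) = 0.47243841
d2 = d1 - sigma * sqrt(T) = -0.17667637
exp(-rT) = 0.91256132; exp(-qT) = 1.00000000
C = S_0 * exp(-qT) * N(d1) - K * exp(-rT) * N(d2)
N(d1) = 0.68169305; N(d2) = 0.42988130
C = 51.3200 * 1.00000000 * 0.68169305 - 51.0900 * 0.91256132 * 0.42988130 = 14.9422


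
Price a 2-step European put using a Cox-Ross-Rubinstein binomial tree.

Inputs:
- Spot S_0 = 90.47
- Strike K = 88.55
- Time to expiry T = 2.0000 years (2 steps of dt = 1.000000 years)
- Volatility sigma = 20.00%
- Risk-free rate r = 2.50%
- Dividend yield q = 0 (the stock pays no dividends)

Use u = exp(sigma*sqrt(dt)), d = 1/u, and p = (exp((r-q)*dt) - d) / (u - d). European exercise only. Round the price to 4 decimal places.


dt = T/N = 1.000000
u = exp(sigma*sqrt(dt)) = 1.221403; d = 1/u = 0.818731
p = (exp((r-q)*dt) - d) / (u - d) = 0.513034
Discount per step: exp(-r*dt) = 0.975310
Stock lattice S(k, i) with i counting down-moves:
  k=0: S(0,0) = 90.4700
  k=1: S(1,0) = 110.5003; S(1,1) = 74.0706
  k=2: S(2,0) = 134.9654; S(2,1) = 90.4700; S(2,2) = 60.6439
Terminal payoffs V(N, i) = max(K - S_T, 0):
  V(2,0) = 0.000000; V(2,1) = 0.000000; V(2,2) = 27.906145
Backward induction: V(k, i) = exp(-r*dt) * [p * V(k+1, i) + (1-p) * V(k+1, i+1)].
  V(1,0) = exp(-r*dt) * [p*0.000000 + (1-p)*0.000000] = 0.000000
  V(1,1) = exp(-r*dt) * [p*0.000000 + (1-p)*27.906145] = 13.253826
  V(0,0) = exp(-r*dt) * [p*0.000000 + (1-p)*13.253826] = 6.294811

Answer: Price = V(0,0) = 6.2948


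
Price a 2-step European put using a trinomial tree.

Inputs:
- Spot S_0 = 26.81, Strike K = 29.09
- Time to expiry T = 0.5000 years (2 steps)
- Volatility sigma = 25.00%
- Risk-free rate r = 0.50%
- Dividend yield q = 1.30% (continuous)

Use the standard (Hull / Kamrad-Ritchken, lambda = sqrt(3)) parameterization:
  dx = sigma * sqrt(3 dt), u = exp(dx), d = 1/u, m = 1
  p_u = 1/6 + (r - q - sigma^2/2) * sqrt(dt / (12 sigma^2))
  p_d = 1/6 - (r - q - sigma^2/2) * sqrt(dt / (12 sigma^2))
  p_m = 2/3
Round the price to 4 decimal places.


dt = T/N = 0.250000; dx = sigma*sqrt(3*dt) = 0.216506
u = exp(dx) = 1.241731; d = 1/u = 0.805327
p_u = 0.144006, p_m = 0.666667, p_d = 0.189328
Discount per step: exp(-r*dt) = 0.998751
Stock lattice S(k, j) with j the centered position index:
  k=0: S(0,+0) = 26.8100
  k=1: S(1,-1) = 21.5908; S(1,+0) = 26.8100; S(1,+1) = 33.2908
  k=2: S(2,-2) = 17.3877; S(2,-1) = 21.5908; S(2,+0) = 26.8100; S(2,+1) = 33.2908; S(2,+2) = 41.3382
Terminal payoffs V(N, j) = max(K - S_T, 0):
  V(2,-2) = 11.702314; V(2,-1) = 7.499172; V(2,+0) = 2.280000; V(2,+1) = 0.000000; V(2,+2) = 0.000000
Backward induction: V(k, j) = exp(-r*dt) * [p_u * V(k+1, j+1) + p_m * V(k+1, j) + p_d * V(k+1, j-1)]
  V(1,-1) = exp(-r*dt) * [p_u*2.280000 + p_m*7.499172 + p_d*11.702314] = 7.533929
  V(1,+0) = exp(-r*dt) * [p_u*0.000000 + p_m*2.280000 + p_d*7.499172] = 2.936128
  V(1,+1) = exp(-r*dt) * [p_u*0.000000 + p_m*0.000000 + p_d*2.280000] = 0.431128
  V(0,+0) = exp(-r*dt) * [p_u*0.431128 + p_m*2.936128 + p_d*7.533929] = 3.441580

Answer: Price = V(0,0) = 3.4416


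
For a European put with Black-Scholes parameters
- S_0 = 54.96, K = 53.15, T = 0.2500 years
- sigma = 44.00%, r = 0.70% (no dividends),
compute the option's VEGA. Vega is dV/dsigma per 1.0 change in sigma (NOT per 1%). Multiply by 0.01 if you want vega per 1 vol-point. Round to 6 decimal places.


d1 = 0.2701706506; d2 = 0.0501706506
phi(d1) = 0.3846449325; exp(-qT) = 1.0000000000; exp(-rT) = 0.9982515304
Vega = S * exp(-qT) * phi(d1) * sqrt(T) = 54.9600 * 1.0000000000 * 0.3846449325 * 0.5000000000 = 10.570043

Answer: Vega = 10.570043


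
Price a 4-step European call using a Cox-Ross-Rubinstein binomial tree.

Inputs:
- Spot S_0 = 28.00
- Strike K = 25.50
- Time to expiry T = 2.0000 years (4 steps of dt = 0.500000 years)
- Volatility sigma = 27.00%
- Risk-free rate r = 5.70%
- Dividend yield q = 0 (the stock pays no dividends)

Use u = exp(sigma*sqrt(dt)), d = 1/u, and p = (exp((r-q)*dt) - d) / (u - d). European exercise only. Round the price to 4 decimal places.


Answer: Price = V(0,0) = 7.0680

Derivation:
dt = T/N = 0.500000
u = exp(sigma*sqrt(dt)) = 1.210361; d = 1/u = 0.826200
p = (exp((r-q)*dt) - d) / (u - d) = 0.527670
Discount per step: exp(-r*dt) = 0.971902
Stock lattice S(k, i) with i counting down-moves:
  k=0: S(0,0) = 28.0000
  k=1: S(1,0) = 33.8901; S(1,1) = 23.1336
  k=2: S(2,0) = 41.0193; S(2,1) = 28.0000; S(2,2) = 19.1130
  k=3: S(3,0) = 49.6481; S(3,1) = 33.8901; S(3,2) = 23.1336; S(3,3) = 15.7911
  k=4: S(4,0) = 60.0922; S(4,1) = 41.0193; S(4,2) = 28.0000; S(4,3) = 19.1130; S(4,4) = 13.0466
Terminal payoffs V(N, i) = max(S_T - K, 0):
  V(4,0) = 34.592187; V(4,1) = 15.519279; V(4,2) = 2.500000; V(4,3) = 0.000000; V(4,4) = 0.000000
Backward induction: V(k, i) = exp(-r*dt) * [p * V(k+1, i) + (1-p) * V(k+1, i+1)].
  V(3,0) = exp(-r*dt) * [p*34.592187 + (1-p)*15.519279] = 24.864635
  V(3,1) = exp(-r*dt) * [p*15.519279 + (1-p)*2.500000] = 9.106605
  V(3,2) = exp(-r*dt) * [p*2.500000 + (1-p)*0.000000] = 1.282108
  V(3,3) = exp(-r*dt) * [p*0.000000 + (1-p)*0.000000] = 0.000000
  V(2,0) = exp(-r*dt) * [p*24.864635 + (1-p)*9.106605] = 16.932130
  V(2,1) = exp(-r*dt) * [p*9.106605 + (1-p)*1.282108] = 5.258824
  V(2,2) = exp(-r*dt) * [p*1.282108 + (1-p)*0.000000] = 0.657521
  V(1,0) = exp(-r*dt) * [p*16.932130 + (1-p)*5.258824] = 11.097640
  V(1,1) = exp(-r*dt) * [p*5.258824 + (1-p)*0.657521] = 2.998793
  V(0,0) = exp(-r*dt) * [p*11.097640 + (1-p)*2.998793] = 7.067973


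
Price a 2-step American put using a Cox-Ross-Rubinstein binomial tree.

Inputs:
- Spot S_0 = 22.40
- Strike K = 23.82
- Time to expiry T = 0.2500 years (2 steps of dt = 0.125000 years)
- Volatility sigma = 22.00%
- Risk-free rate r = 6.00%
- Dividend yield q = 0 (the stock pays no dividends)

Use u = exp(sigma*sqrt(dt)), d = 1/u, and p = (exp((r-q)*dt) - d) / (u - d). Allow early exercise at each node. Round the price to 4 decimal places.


Answer: Price = V(0,0) = 1.7963

Derivation:
dt = T/N = 0.125000
u = exp(sigma*sqrt(dt)) = 1.080887; d = 1/u = 0.925166
p = (exp((r-q)*dt) - d) / (u - d) = 0.528909
Discount per step: exp(-r*dt) = 0.992528
Stock lattice S(k, i) with i counting down-moves:
  k=0: S(0,0) = 22.4000
  k=1: S(1,0) = 24.2119; S(1,1) = 20.7237
  k=2: S(2,0) = 26.1703; S(2,1) = 22.4000; S(2,2) = 19.1729
Terminal payoffs V(N, i) = max(K - S_T, 0):
  V(2,0) = 0.000000; V(2,1) = 1.420000; V(2,2) = 4.647107
Backward induction: V(k, i) = exp(-r*dt) * [p * V(k+1, i) + (1-p) * V(k+1, i+1)]; then take max(V_cont, immediate exercise) for American.
  V(1,0) = exp(-r*dt) * [p*0.000000 + (1-p)*1.420000] = 0.663951; exercise = 0.000000; V(1,0) = max -> 0.663951
  V(1,1) = exp(-r*dt) * [p*1.420000 + (1-p)*4.647107] = 2.918293; exercise = 3.096274; V(1,1) = max -> 3.096274
  V(0,0) = exp(-r*dt) * [p*0.663951 + (1-p)*3.096274] = 1.796275; exercise = 1.420000; V(0,0) = max -> 1.796275


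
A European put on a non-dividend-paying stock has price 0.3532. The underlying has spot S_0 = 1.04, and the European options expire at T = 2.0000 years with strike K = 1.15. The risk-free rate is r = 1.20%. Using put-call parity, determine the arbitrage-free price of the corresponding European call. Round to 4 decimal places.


Answer: Call price = 0.2705

Derivation:
Put-call parity: C - P = S_0 * exp(-qT) - K * exp(-rT).
S_0 * exp(-qT) = 1.0400 * 1.00000000 = 1.04000000
K * exp(-rT) = 1.1500 * 0.97628571 = 1.12272857
C = P + S*exp(-qT) - K*exp(-rT)
C = 0.3532 + 1.04000000 - 1.12272857 = 0.2705


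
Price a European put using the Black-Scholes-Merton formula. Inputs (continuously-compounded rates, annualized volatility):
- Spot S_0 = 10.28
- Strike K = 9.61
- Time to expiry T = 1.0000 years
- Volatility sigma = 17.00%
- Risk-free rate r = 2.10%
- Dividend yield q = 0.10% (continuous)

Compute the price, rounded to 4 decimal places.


Answer: Price = 0.3227

Derivation:
d1 = (ln(S/K) + (r - q + 0.5*sigma^2) * T) / (sigma * sqrt(T)) = 0.59909434
d2 = d1 - sigma * sqrt(T) = 0.42909434
exp(-rT) = 0.97921896; exp(-qT) = 0.99900050
P = K * exp(-rT) * N(-d2) - S_0 * exp(-qT) * N(-d1)
N(-d1) = 0.27455499; N(-d2) = 0.33392729
P = 9.6100 * 0.97921896 * 0.33392729 - 10.2800 * 0.99900050 * 0.27455499 = 0.3227


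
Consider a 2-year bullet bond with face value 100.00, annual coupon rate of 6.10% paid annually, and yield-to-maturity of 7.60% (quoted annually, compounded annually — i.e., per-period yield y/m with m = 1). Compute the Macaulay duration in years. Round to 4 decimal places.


Answer: Macaulay duration = 1.9417 years

Derivation:
Coupon per period c = face * coupon_rate / m = 6.100000
Periods per year m = 1; per-period yield y/m = 0.076000
Number of cashflows N = 2
Cashflows (t years, CF_t, discount factor 1/(1+y/m)^(m*t), PV):
  t = 1.0000: CF_t = 6.100000, DF = 0.929368, PV = 5.669145
  t = 2.0000: CF_t = 106.100000, DF = 0.863725, PV = 91.641216
Price P = sum_t PV_t = 97.310361
Macaulay numerator sum_t t * PV_t:
  t * PV_t at t = 1.0000: 5.669145
  t * PV_t at t = 2.0000: 183.282431
Macaulay duration D = (sum_t t * PV_t) / P = 188.951576 / 97.310361 = 1.941742


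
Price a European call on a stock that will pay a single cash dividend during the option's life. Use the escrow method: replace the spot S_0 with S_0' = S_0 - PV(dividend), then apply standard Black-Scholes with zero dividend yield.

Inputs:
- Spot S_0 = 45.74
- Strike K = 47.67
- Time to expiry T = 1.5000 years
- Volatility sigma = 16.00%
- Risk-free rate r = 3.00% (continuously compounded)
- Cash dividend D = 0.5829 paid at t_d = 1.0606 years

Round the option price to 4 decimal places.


Answer: Price = 3.3465

Derivation:
PV(D) = D * exp(-r * t_d) = 0.5829 * 0.96868287 = 0.56464524
S_0' = S_0 - PV(D) = 45.7400 - 0.56464524 = 45.17535476
d1 = (ln(S_0'/K) + (r + sigma^2/2)*T) / (sigma*sqrt(T)) = 0.05332447
d2 = d1 - sigma*sqrt(T) = -0.14263471
exp(-rT) = 0.95599748
N(d1) = 0.52126331; N(d2) = 0.44328934
C = S_0' * N(d1) - K * exp(-rT) * N(d2) = 45.17535476 * 0.52126331 - 47.6700 * 0.95599748 * 0.44328934 = 3.3465
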